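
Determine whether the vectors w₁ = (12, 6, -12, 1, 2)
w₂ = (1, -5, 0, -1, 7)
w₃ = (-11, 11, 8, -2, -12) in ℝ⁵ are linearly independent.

linearly independent

Place the vectors as rows of a 3×5 matrix and reduce to echelon form.
The reduction yields 3 nonzero rows, so the rank is 3.
Since rank = 3 (the number of vectors), the set is linearly independent.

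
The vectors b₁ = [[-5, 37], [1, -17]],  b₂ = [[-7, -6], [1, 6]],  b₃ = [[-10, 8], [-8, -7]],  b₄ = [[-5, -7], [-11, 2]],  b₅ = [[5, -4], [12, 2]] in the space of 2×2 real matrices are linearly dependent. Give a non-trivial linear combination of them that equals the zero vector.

b₁ - b₃ + 3b₄ + 2b₅ = 0

Take coordinates with respect to {E₁₁, E₁₂, E₂₁, E₂₂}.
Write the vectors as columns of a matrix and find a nonzero vector in its null space.
One solution (up to scaling) is (1, 0, -1, 3, 2).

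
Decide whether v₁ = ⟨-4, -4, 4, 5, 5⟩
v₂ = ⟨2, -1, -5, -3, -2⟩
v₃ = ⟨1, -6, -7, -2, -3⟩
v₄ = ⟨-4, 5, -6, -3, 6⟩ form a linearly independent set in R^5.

linearly independent

Place the vectors as rows of a 4×5 matrix and reduce to echelon form.
The reduction yields 4 nonzero rows, so the rank is 4.
Since rank = 4 (the number of vectors), the set is linearly independent.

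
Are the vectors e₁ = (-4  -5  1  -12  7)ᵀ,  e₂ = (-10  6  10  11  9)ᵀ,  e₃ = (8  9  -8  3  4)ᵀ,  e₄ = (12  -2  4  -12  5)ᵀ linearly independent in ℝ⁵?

linearly independent

Place the vectors as rows of a 4×5 matrix and reduce to echelon form.
The reduction yields 4 nonzero rows, so the rank is 4.
Since rank = 4 (the number of vectors), the set is linearly independent.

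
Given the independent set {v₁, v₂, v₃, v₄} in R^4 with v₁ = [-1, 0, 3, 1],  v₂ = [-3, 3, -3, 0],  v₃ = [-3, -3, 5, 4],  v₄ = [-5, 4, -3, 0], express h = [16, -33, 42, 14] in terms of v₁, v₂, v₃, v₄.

h = 2v₁ - 4v₂ + 3v₃ - 3v₄

Write h = c₁v₁ + … + c₄v₄ and equate components.
Row-reducing the augmented matrix gives the unique coefficients (c₁, …, c₄) = (2, -4, 3, -3).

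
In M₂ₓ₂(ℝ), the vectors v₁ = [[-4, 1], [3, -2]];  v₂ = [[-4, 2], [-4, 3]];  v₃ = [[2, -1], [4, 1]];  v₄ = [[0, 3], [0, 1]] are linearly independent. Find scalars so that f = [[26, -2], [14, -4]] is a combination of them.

Identify each element with its coordinate vector in ℝ⁴ via {E₁₁, E₁₂, E₂₁, E₂₂}.
Solve the system with v₁, v₂, v₃, v₄ as columns and f as the right-hand side.
Back-substitution yields (a₁, …, a₄) = (-2, -4, 1, 3).

f = -2v₁ - 4v₂ + v₃ + 3v₄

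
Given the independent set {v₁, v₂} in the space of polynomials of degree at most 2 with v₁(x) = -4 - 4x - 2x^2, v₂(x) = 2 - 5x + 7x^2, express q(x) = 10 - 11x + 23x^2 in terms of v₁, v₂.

Work in coordinates with respect to the standard basis {1, x, x^2}.
Since v₁, v₂ are independent, the coefficients expressing q are uniquely determined by a linear system.
The system has the unique solution (α₁, α₂) = (-1, 3).

q = -v₁ + 3v₂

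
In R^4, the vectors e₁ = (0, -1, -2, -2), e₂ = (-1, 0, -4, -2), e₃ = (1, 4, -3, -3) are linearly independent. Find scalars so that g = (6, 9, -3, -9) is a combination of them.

g = 3e₁ - 3e₂ + 3e₃

Solve the system with e₁, e₂, e₃ as columns and g as the right-hand side.
Row-reducing the augmented matrix gives the unique coefficients (α₁, α₂, α₃) = (3, -3, 3).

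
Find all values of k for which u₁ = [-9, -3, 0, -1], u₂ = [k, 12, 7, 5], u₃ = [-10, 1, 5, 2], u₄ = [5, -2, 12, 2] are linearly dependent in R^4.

Dependence holds iff the 4×4 matrix [u₁ u₂ u₃ u₄] is singular.
Cofactor expansion gives det = 1200 - 20*k.
This vanishes exactly when k = 60.

k = 60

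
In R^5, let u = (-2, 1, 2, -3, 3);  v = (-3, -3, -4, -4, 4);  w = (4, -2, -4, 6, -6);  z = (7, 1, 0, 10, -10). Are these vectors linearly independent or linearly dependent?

linearly dependent

Place the vectors as rows of a 4×5 matrix and reduce to echelon form.
The reduction yields 2 nonzero rows, so the rank is 2.
Since rank 2 < 4, the set is linearly dependent.
Indeed 2u + w = 0.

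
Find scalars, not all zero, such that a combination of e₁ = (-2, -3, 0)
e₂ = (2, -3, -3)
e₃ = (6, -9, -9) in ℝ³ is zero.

3e₂ - e₃ = 0

Write the vectors as columns of a matrix and find a nonzero vector in its null space.
The free variable yields coefficients (0, 3, -1) (any nonzero multiple also works).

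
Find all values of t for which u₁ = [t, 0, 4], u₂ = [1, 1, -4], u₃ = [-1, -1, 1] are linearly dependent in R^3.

t = 0

Dependence holds iff the 3×3 matrix [u₁ u₂ u₃] is singular.
Expanding, det = -3*t.
Setting this to zero gives t = 0.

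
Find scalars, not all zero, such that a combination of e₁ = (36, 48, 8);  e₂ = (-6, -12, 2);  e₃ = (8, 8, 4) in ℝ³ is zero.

Row-reduce the matrix with e₁, e₂, e₃ as columns; the null space gives the coefficients.
The free variable yields coefficients (1, 2, -3) (any nonzero multiple also works).

e₁ + 2e₂ - 3e₃ = 0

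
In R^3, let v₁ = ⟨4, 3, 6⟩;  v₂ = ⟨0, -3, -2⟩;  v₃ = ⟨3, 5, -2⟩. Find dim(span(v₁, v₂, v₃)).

3

Put the 3×3 matrix [v₁|v₂|v₃] into echelon form.
Exactly 3 pivots survive; hence the rank is 3.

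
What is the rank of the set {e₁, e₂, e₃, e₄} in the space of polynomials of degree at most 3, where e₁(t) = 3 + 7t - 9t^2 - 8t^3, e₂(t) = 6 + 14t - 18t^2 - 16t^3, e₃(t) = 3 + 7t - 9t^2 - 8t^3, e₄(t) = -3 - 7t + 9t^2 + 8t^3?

rank 1

Pass to coordinate vectors with respect to the basis {1, t, …, t^3}.
Apply Gaussian elimination to the matrix whose rows are e₁, e₂, e₃, e₄.
Exactly 1 pivot survives; hence the rank is 1.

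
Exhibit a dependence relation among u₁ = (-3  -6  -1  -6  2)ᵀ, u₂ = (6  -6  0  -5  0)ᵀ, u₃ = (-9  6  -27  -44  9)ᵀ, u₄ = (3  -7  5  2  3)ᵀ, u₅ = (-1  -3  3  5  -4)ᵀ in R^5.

3u₁ + u₂ - u₃ - 3u₄ - 3u₅ = 0

Write the vectors as columns of a matrix and find a nonzero vector in its null space.
A generator of the null space is (3, 1, -1, -3, -3).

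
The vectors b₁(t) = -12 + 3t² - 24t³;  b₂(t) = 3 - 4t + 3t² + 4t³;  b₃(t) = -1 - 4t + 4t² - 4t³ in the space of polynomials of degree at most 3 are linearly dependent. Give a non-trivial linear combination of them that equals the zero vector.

Pass to coordinate vectors relative to the basis {1, t, …, t³}.
Write the vectors as columns of a matrix and find a nonzero vector in its null space.
One solution (up to scaling) is (1, 3, -3).

b₁ + 3b₂ - 3b₃ = 0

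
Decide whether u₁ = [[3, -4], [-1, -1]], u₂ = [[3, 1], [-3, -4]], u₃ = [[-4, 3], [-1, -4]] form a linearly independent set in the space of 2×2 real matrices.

Take coordinates with respect to the standard basis {E₁₁, E₁₂, E₂₁, E₂₂}.
Row-reduce the matrix whose columns are u₁, u₂, u₃.
The reduction yields 3 nonzero rows, so the rank is 3.
Since rank = 3 (the number of vectors), the set is linearly independent.

linearly independent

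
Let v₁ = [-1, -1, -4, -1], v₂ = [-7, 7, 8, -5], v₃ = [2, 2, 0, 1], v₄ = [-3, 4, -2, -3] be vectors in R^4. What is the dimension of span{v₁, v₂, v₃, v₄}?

dim = 3

Row-reduce the 4×4 matrix with these as rows.
Reduction leaves 3 leading entries, giving rank 3.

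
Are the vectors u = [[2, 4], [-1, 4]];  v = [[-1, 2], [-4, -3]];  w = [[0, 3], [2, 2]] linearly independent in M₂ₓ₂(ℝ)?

Take coordinates with respect to the standard basis {E₁₁, E₁₂, E₂₁, E₂₂}.
Row-reduce the matrix whose columns are u, v, w.
The reduction yields 3 nonzero rows, so the rank is 3.
Since rank = 3 (the number of vectors), the set is linearly independent.

linearly independent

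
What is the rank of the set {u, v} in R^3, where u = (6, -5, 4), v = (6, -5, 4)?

rank 1

Apply Gaussian elimination to the matrix whose rows are u, v.
The echelon form has 1 nonzero row, so the rank is 1.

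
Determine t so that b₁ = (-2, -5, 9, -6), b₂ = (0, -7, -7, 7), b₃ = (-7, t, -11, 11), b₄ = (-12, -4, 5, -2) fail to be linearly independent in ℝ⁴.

t = -15/2

Place the vectors as rows of a 4×4 matrix; dependence ⇔ determinant zero.
Cofactor expansion gives det = 210*t + 1575.
This vanishes exactly when t = -15/2.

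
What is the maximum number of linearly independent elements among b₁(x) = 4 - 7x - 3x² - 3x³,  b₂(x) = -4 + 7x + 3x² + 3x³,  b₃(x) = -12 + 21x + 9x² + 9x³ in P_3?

Use coordinates relative to {1, x, …, x³}.
Row-reduce the 3×4 matrix with these as rows.
There is 1 pivot column, so rank = 1.

1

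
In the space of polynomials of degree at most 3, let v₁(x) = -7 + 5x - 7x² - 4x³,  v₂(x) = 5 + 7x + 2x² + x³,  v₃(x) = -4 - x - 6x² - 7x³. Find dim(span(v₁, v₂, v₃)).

Pass to coordinate vectors with respect to the basis {1, x, …, x³}.
Apply Gaussian elimination to the matrix whose rows are v₁, v₂, v₃.
There are 3 pivot columns, so rank = 3.

dim = 3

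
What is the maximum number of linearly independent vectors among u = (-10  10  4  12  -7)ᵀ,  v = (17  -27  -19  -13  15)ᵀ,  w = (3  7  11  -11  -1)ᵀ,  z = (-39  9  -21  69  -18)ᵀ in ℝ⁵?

Apply Gaussian elimination to the matrix whose rows are u, v, w, z.
The echelon form has 2 nonzero rows, so the rank is 2.

2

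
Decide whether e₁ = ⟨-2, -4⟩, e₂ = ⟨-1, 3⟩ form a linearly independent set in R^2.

linearly independent

Row-reduce the matrix whose columns are e₁, e₂.
The reduction yields 2 nonzero rows, so the rank is 2.
Since rank = 2 (the number of vectors), the set is linearly independent.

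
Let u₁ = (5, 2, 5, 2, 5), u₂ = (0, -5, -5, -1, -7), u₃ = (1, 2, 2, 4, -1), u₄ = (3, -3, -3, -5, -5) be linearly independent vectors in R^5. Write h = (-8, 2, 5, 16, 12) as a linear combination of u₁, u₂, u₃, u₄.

Write h = a₁u₁ + … + a₄u₄ and equate components.
Back-substitution yields (a₁, …, a₄) = (1, 2, -1, -4).

h = u₁ + 2u₂ - u₃ - 4u₄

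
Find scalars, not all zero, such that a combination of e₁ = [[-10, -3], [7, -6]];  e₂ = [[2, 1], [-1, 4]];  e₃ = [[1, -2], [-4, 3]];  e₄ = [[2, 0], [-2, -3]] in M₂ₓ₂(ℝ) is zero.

e₁ + 3e₂ + 2e₄ = 0

Write each element as a vector in ℝ⁴ using {E₁₁, E₁₂, E₂₁, E₂₂}.
Row-reduce the matrix with e₁, e₂, e₃, e₄ as columns; the null space gives the coefficients.
A generator of the null space is (1, 3, 0, 2).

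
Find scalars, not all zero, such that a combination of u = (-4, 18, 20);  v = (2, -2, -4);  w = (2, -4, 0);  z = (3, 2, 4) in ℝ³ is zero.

u + 3v + 2w - 2z = 0

Set up α₁u + … + α₄z = 0 and solve the homogeneous system.
A generator of the null space is (1, 3, 2, -2).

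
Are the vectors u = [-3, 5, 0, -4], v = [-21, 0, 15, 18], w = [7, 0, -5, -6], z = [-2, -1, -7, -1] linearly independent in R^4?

One vector is a scalar multiple of another, so the set is dependent.

linearly dependent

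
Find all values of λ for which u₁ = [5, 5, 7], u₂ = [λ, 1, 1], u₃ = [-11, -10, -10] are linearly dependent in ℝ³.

λ = 11/10

Dependence holds iff the 3×3 matrix [u₁ u₂ u₃] is singular.
Cofactor expansion gives det = 22 - 20*λ.
Solving 22 - 20*λ = 0 yields λ = 11/10.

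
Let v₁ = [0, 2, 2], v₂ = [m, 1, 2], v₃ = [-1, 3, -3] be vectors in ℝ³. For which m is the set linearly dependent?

The set is linearly dependent precisely when det[v₁; v₂; v₃] = 0.
Expanding, det = 12*m - 2.
Setting this to zero gives m = 1/6.

m = 1/6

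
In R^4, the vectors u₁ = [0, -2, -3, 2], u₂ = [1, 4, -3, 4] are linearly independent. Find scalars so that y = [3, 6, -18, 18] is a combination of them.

y = 3u₁ + 3u₂

Set up the augmented matrix [u₁ | u₂ | y] and row-reduce.
Back-substitution yields (α₁, α₂) = (3, 3).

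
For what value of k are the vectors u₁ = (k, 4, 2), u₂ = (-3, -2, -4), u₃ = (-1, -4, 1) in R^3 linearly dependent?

The set is linearly dependent precisely when det[u₁; u₂; u₃] = 0.
Expanding, det = 48 - 18*k.
Solving 48 - 18*k = 0 yields k = 8/3.

k = 8/3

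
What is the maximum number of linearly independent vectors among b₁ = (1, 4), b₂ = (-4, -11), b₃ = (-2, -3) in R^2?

Row-reduce the 3×2 matrix with these as rows.
Reduction leaves 2 leading entries, giving rank 2.
(With 3 elements in a 2-dimensional space the rank is at most 2.)

2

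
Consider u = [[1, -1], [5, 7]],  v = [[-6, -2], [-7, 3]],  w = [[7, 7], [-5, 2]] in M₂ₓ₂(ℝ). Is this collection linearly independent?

linearly independent

Take coordinates with respect to the standard basis {E₁₁, E₁₂, E₂₁, E₂₂}.
Row-reduce the matrix whose columns are u, v, w.
The reduction yields 3 nonzero rows, so the rank is 3.
Since rank = 3 (the number of vectors), the set is linearly independent.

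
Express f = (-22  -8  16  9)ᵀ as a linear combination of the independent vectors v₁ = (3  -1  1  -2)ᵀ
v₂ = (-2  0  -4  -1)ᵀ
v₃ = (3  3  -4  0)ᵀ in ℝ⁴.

f = -4v₁ - v₂ - 4v₃

Since v₁, v₂, v₃ are independent, the coefficients expressing f are uniquely determined by a linear system.
Back-substitution yields (a₁, a₂, a₃) = (-4, -1, -4).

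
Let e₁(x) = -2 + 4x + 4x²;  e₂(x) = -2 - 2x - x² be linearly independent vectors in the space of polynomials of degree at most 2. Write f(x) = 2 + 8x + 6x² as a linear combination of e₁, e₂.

Identify each element with its coordinate vector in ℝ³ via {1, x, x²}.
Write f = α₁e₁ + α₂e₂ and equate components.
The system has the unique solution (α₁, α₂) = (1, -2).

f = e₁ - 2e₂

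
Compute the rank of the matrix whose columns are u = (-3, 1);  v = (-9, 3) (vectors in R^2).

Put the 2×2 matrix [u|v] into echelon form.
Exactly 1 pivot survives; hence the rank is 1.

1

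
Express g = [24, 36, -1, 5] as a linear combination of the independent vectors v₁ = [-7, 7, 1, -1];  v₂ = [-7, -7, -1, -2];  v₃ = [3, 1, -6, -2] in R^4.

Write g = α₁v₁ + … + α₃v₃ and equate components.
Back-substitution yields (α₁, α₂, α₃) = (1, -4, 1).

g = v₁ - 4v₂ + v₃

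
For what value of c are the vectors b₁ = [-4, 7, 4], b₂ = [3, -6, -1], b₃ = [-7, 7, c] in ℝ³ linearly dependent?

Dependence holds iff the 3×3 matrix [b₁ b₂ b₃] is singular.
Expanding, det = 3*c - 63.
Solving 3*c - 63 = 0 yields c = 21.

c = 21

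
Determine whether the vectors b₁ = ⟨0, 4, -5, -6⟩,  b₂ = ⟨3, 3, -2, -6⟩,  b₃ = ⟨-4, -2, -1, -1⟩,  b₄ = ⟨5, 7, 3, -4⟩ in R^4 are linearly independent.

linearly independent

The matrix [b₁|b₂|b₃|b₄] has determinant -510.
A nonzero determinant means the columns are linearly independent.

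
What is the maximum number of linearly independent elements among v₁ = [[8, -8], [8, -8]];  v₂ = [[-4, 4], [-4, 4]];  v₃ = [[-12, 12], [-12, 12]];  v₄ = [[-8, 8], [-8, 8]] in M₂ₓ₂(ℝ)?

Represent each element by its coordinate vector in ℝ⁴.
Apply Gaussian elimination to the matrix whose rows are v₁, v₂, v₃, v₄.
Reduction leaves 1 leading entry, giving rank 1.

1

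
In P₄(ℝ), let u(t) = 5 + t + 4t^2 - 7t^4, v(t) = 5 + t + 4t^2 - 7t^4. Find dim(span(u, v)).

Use coordinates relative to {1, t, …, t^4}.
Form the matrix with u, v as columns and reduce.
There is 1 pivot column, so rank = 1.

1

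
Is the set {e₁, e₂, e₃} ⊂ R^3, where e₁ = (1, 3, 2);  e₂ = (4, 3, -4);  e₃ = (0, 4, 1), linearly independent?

The matrix [e₁|e₂|e₃] has determinant 39.
A nonzero determinant means the columns are linearly independent.

linearly independent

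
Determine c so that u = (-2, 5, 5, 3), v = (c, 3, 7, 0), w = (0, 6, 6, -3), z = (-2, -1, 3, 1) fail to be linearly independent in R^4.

Dependence holds iff the 4×4 matrix [u v w z] is singular.
The determinant works out to -132*c - 312.
Solving -132*c - 312 = 0 yields c = -26/11.

c = -26/11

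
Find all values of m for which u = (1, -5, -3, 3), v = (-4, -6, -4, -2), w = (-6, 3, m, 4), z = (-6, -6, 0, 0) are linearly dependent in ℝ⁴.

Place the vectors as rows of a 4×4 matrix; dependence ⇔ determinant zero.
Cofactor expansion gives det = 1404 - 108*m.
Setting this to zero gives m = 13.

m = 13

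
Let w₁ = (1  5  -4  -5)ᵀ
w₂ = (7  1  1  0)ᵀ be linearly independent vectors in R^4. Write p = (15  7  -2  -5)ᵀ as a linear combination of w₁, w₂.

Set up the augmented matrix [w₁ | w₂ | p] and row-reduce.
The system has the unique solution (a₁, a₂) = (1, 2).

p = w₁ + 2w₂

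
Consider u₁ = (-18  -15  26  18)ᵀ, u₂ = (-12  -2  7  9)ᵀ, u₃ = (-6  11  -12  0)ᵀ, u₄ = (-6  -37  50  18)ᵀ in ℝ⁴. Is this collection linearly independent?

Form the 4×4 matrix with these as columns; its determinant is 0.
A zero determinant means the columns are linearly dependent.
Indeed u₁ - 2u₂ + u₃ = 0.

linearly dependent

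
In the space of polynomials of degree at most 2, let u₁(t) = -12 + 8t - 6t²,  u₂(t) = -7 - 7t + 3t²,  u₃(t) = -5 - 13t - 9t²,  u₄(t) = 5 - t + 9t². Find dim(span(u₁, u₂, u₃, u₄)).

dim = 3

Use coordinates relative to {1, t, t²}.
Put the 3×4 matrix [u₁|u₂|u₃|u₄] into echelon form.
Reduction leaves 3 leading entries, giving rank 3.
(With 4 elements in a 3-dimensional space the rank is at most 3.)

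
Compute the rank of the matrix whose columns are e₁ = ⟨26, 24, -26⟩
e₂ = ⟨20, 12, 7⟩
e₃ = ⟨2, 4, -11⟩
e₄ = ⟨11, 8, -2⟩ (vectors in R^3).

Form the matrix with e₁, e₂, e₃, e₄ as columns and reduce.
There are 2 pivot columns, so rank = 2.
(With 4 elements in a 3-dimensional space the rank is at most 3.)

rank 2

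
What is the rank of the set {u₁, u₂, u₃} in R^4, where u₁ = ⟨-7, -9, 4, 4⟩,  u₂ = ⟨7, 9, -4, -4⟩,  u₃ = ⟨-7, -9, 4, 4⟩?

1

Form the matrix with u₁, u₂, u₃ as columns and reduce.
Reduction leaves 1 leading entry, giving rank 1.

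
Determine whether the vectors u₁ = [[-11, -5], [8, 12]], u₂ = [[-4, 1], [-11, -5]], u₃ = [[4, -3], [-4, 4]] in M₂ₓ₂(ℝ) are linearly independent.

Write each element as a coordinate vector in ℝ⁴ using {E₁₁, E₁₂, E₂₁, E₂₂}.
Row-reduce the matrix whose columns are u₁, u₂, u₃.
The reduction yields 3 nonzero rows, so the rank is 3.
Since rank = 3 (the number of vectors), the set is linearly independent.

linearly independent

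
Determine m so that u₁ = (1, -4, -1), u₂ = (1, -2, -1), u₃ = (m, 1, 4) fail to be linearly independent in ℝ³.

The vectors are dependent exactly when the determinant of the matrix with rows u₁, u₂, u₃ vanishes.
Cofactor expansion gives det = 2*m + 8.
Setting this to zero gives m = -4.

m = -4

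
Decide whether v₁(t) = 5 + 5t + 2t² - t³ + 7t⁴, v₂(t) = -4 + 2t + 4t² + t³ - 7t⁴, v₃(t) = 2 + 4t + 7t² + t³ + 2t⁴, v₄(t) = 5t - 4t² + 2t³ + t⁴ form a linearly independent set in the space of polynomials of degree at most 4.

linearly independent

Write each element as a coordinate vector in ℝ⁵ using {1, t, …, t⁴}.
Place the vectors as rows of a 4×5 matrix and reduce to echelon form.
The reduction yields 4 nonzero rows, so the rank is 4.
Since rank = 4 (the number of vectors), the set is linearly independent.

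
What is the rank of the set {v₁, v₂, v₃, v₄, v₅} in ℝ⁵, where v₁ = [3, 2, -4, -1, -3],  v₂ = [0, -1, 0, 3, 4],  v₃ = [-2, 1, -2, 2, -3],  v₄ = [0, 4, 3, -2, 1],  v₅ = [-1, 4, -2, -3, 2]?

5

Put the 5×5 matrix [v₁|v₂|v₃|v₄|v₅] into echelon form.
The echelon form has 5 nonzero rows, so the rank is 5.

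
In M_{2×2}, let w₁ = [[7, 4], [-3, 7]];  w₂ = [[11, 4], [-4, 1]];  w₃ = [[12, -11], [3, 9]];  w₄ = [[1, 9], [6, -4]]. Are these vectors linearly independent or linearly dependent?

Write each element as a coordinate vector in ℝ⁴ using {E₁₁, E₁₂, E₂₁, E₂₂}.
Form the 4×4 matrix with these as columns; its determinant is 12610.
A nonzero determinant means the columns are linearly independent.

linearly independent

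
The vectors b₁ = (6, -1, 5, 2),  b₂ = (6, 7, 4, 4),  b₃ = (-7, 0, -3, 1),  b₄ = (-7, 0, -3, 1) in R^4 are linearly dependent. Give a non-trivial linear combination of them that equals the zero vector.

Set up α₁b₁ + … + α₄b₄ = 0 and solve the homogeneous system.
A generator of the null space is (0, 0, 1, -1).

b₃ - b₄ = 0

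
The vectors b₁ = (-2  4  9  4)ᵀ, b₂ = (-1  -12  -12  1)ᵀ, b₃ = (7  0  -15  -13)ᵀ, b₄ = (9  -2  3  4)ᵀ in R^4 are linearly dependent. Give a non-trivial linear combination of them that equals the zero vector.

Write the vectors as columns of a matrix and find a nonzero vector in its null space.
One solution (up to scaling) is (3, 1, 1, 0).

3b₁ + b₂ + b₃ = 0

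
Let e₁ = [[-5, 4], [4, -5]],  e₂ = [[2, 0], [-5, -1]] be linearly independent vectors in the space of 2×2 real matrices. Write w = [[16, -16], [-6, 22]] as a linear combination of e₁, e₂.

w = -4e₁ - 2e₂

Take coordinate vectors relative to {E₁₁, E₁₂, E₂₁, E₂₂}.
Write w = c₁e₁ + c₂e₂ and equate components.
The system has the unique solution (c₁, c₂) = (-4, -2).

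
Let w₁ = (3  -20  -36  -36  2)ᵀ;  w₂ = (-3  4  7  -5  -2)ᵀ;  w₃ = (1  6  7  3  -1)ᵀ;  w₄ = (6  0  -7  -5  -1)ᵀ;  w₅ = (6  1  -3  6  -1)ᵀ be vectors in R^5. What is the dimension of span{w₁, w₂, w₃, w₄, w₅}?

Form the matrix with w₁, w₂, w₃, w₄, w₅ as columns and reduce.
There are 4 pivot columns, so rank = 4.

dim = 4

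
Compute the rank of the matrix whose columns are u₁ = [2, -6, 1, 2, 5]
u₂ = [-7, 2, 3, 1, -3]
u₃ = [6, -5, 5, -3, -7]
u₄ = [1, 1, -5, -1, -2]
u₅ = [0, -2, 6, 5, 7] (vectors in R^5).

Row-reduce the 5×5 matrix with these as rows.
The echelon form has 5 nonzero rows, so the rank is 5.

rank 5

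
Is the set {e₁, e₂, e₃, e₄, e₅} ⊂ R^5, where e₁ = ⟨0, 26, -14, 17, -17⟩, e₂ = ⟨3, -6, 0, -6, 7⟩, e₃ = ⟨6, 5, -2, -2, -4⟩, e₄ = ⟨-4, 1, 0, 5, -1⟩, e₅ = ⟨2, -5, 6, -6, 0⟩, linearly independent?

The matrix [e₁|e₂|e₃|e₄|e₅] has determinant 0.
A zero determinant means the columns are linearly dependent.

linearly dependent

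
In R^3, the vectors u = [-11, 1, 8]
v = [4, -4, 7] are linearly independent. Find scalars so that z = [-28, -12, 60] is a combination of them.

Write z = α₁u + α₂v and equate components.
The system has the unique solution (α₁, α₂) = (4, 4).

z = 4u + 4v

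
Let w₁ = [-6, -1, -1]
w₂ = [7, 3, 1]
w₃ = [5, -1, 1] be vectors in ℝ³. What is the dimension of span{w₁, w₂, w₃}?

Row-reduce the 3×3 matrix with these as rows.
Reduction leaves 2 leading entries, giving rank 2.

dim = 2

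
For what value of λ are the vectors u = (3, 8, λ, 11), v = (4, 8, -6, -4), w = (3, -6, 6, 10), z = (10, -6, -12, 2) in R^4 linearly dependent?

The vectors are dependent exactly when the determinant of the matrix with rows u, v, w, z vanishes.
Expanding, det = 776*λ - 10476.
Setting this to zero gives λ = 27/2.

λ = 27/2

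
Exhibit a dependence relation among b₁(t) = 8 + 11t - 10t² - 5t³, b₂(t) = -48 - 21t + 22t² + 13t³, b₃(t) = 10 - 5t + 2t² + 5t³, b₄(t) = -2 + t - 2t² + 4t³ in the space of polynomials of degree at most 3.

3b₁ + b₂ + 2b₃ - 2b₄ = 0

Take coordinates with respect to {1, t, …, t³}.
Set up α₁b₁ + … + α₄b₄ = 0 and solve the homogeneous system.
A generator of the null space is (3, 1, 2, -2).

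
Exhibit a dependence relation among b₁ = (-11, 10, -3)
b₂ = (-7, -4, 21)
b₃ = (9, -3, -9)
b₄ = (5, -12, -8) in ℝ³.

Row-reduce the matrix with b₁, b₂, b₃, b₄ as columns; the null space gives the coefficients.
A generator of the null space is (1, 1, 2, 0).

b₁ + b₂ + 2b₃ = 0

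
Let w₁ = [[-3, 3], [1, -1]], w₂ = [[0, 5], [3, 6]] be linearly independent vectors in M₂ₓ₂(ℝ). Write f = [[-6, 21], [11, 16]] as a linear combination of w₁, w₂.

f = 2w₁ + 3w₂

Take coordinate vectors relative to {E₁₁, E₁₂, E₂₁, E₂₂}.
Set up the augmented matrix [w₁ | w₂ | f] and row-reduce.
Back-substitution yields (c₁, c₂) = (2, 3).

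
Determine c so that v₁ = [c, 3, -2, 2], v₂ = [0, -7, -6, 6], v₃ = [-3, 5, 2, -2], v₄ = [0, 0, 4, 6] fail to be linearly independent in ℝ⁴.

The vectors are dependent exactly when the determinant of the matrix with rows v₁, v₂, v₃, v₄ vanishes.
The determinant works out to 160*c + 960.
Solving 160*c + 960 = 0 yields c = -6.

c = -6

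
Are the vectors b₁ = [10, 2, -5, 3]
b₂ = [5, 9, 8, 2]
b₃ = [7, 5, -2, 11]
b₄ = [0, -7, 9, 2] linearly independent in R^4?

linearly independent

Form the 4×4 matrix with these as columns; its determinant is -13251.
A nonzero determinant means the columns are linearly independent.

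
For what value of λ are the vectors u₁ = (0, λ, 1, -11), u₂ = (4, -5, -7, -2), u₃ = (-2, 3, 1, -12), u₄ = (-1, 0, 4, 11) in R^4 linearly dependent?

λ = -11

The set is linearly dependent precisely when det[u₁; u₂; u₃; u₄] = 0.
The determinant works out to -12*λ - 132.
This vanishes exactly when λ = -11.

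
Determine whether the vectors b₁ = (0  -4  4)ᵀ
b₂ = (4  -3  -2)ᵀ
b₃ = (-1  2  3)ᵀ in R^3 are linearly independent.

The matrix [b₁|b₂|b₃] has determinant 60.
A nonzero determinant means the columns are linearly independent.

linearly independent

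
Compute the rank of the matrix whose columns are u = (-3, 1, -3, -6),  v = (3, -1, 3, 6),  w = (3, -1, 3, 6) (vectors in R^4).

rank 1

Put the 4×3 matrix [u|v|w] into echelon form.
Reduction leaves 1 leading entry, giving rank 1.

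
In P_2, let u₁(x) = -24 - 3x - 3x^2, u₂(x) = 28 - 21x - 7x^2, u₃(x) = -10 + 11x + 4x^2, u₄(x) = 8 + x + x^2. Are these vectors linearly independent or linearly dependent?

Take coordinates with respect to the standard basis {1, x, x^2}.
There are 4 vectors in a 3-dimensional space, so they cannot be linearly independent.

linearly dependent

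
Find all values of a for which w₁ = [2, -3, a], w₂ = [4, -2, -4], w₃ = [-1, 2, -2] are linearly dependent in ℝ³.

a = 2

Dependence holds iff the 3×3 matrix [w₁ w₂ w₃] is singular.
Cofactor expansion gives det = 6*a - 12.
This vanishes exactly when a = 2.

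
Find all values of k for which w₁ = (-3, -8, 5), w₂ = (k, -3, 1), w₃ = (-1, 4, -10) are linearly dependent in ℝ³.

k = -17/12

Place the vectors as rows of a 3×3 matrix; dependence ⇔ determinant zero.
Expanding, det = -60*k - 85.
Solving -60*k - 85 = 0 yields k = -17/12.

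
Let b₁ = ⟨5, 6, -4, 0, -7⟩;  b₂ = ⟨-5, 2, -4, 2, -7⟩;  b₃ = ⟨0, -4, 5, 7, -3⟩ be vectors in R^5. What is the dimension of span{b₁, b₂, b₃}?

Put the 5×3 matrix [b₁|b₂|b₃] into echelon form.
There are 3 pivot columns, so rank = 3.

3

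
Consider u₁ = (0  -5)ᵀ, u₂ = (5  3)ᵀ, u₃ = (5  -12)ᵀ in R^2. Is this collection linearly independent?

linearly dependent

There are 3 vectors in a 2-dimensional space, so they cannot be linearly independent.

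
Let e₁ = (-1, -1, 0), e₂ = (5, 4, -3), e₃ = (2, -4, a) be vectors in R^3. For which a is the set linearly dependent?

Place the vectors as rows of a 3×3 matrix; dependence ⇔ determinant zero.
Cofactor expansion gives det = a + 18.
Solving a + 18 = 0 yields a = -18.

a = -18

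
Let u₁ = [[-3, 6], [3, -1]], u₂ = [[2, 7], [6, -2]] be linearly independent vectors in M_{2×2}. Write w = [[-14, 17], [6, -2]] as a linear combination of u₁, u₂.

w = 4u₁ - u₂

Take coordinate vectors relative to {E₁₁, E₁₂, E₂₁, E₂₂}.
Solve the system with u₁, u₂ as columns and w as the right-hand side.
The system has the unique solution (a₁, a₂) = (4, -1).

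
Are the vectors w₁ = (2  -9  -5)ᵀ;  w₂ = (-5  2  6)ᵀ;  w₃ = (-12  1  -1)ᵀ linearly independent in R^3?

The matrix [w₁|w₂|w₃] has determinant 582.
A nonzero determinant means the columns are linearly independent.

linearly independent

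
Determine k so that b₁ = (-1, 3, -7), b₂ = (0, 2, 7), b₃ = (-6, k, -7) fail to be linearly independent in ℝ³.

Place the vectors as rows of a 3×3 matrix; dependence ⇔ determinant zero.
Cofactor expansion gives det = 7*k - 196.
Solving 7*k - 196 = 0 yields k = 28.

k = 28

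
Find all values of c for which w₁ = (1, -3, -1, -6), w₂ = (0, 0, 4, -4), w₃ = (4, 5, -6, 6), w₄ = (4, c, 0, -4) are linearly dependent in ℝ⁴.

The set is linearly dependent precisely when det[w₁; w₂; w₃; w₄] = 0.
The determinant works out to 112*c - 288.
This vanishes exactly when c = 18/7.

c = 18/7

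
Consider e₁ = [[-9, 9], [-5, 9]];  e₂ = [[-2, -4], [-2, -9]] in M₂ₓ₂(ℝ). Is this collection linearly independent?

Write each element as a coordinate vector in ℝ⁴ using {E₁₁, E₁₂, E₂₁, E₂₂}.
Place the vectors as rows of a 2×4 matrix and reduce to echelon form.
The reduction yields 2 nonzero rows, so the rank is 2.
Since rank = 2 (the number of vectors), the set is linearly independent.

linearly independent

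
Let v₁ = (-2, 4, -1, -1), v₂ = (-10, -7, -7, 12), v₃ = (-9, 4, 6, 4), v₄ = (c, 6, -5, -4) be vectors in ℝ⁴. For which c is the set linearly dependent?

c = 1/2

Place the vectors as rows of a 4×4 matrix; dependence ⇔ determinant zero.
Expanding, det = 462*c - 231.
Setting this to zero gives c = 1/2.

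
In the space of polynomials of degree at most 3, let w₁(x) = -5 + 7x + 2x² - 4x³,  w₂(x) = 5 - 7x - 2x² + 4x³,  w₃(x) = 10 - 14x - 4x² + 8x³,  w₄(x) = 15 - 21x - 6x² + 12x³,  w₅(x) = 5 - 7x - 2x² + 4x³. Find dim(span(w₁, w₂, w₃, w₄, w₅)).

Represent each element by its coordinate vector in ℝ⁴.
Row-reduce the 5×4 matrix with these as rows.
Reduction leaves 1 leading entry, giving rank 1.
(With 5 elements in a 4-dimensional space the rank is at most 4.)

1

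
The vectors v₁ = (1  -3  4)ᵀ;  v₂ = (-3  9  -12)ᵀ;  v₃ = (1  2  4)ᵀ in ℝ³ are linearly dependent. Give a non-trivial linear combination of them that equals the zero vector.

3v₁ + v₂ = 0

Solve the homogeneous system with v₁, v₂, v₃ as columns by row-reducing the coefficient matrix.
One solution (up to scaling) is (3, 1, 0).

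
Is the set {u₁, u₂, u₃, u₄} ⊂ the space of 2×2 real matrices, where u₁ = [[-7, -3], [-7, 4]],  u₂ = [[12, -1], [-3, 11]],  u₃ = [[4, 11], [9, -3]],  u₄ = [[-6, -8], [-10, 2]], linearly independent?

Take coordinates with respect to the standard basis {E₁₁, E₁₂, E₂₁, E₂₂}.
Row-reduce the matrix whose columns are u₁, u₂, u₃, u₄.
The reduction yields 4 nonzero rows, so the rank is 4.
Since rank = 4 (the number of vectors), the set is linearly independent.

linearly independent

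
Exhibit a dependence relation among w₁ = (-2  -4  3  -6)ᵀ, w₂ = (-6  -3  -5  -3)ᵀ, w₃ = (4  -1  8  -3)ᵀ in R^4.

w₁ - w₂ - w₃ = 0

Write the vectors as columns of a matrix and find a nonzero vector in its null space.
One solution (up to scaling) is (1, -1, -1).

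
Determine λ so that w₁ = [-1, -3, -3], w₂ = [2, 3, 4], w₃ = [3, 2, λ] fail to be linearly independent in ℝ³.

λ = 13/3

The vectors are dependent exactly when the determinant of the matrix with rows w₁, w₂, w₃ vanishes.
Expanding, det = 3*λ - 13.
Solving 3*λ - 13 = 0 yields λ = 13/3.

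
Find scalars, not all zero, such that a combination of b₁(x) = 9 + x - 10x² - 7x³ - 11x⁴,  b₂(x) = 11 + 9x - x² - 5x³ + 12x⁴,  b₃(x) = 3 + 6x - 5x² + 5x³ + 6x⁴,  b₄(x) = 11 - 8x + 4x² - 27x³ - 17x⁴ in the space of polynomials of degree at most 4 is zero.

Take coordinates with respect to {1, x, …, x⁴}.
Row-reduce the matrix with b₁, b₂, b₃, b₄ as columns; the null space gives the coefficients.
One solution (up to scaling) is (1, 1, -3, -1).

b₁ + b₂ - 3b₃ - b₄ = 0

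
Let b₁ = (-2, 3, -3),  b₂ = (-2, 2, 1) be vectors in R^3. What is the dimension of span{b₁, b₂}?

dim = 2

Form the matrix with b₁, b₂ as columns and reduce.
The echelon form has 2 nonzero rows, so the rank is 2.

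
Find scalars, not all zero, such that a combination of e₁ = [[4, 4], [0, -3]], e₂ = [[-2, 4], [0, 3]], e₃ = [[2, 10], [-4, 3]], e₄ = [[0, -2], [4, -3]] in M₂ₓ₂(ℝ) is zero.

e₁ + e₂ - e₃ - e₄ = 0

Write each element as a vector in ℝ⁴ using {E₁₁, E₁₂, E₂₁, E₂₂}.
Solve the homogeneous system with e₁, e₂, e₃, e₄ as columns by row-reducing the coefficient matrix.
The free variable yields coefficients (1, 1, -1, -1) (any nonzero multiple also works).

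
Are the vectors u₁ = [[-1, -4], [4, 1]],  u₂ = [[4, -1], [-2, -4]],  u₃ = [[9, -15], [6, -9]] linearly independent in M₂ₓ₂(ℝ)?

Write each element as a coordinate vector in ℝ⁴ using {E₁₁, E₁₂, E₂₁, E₂₂}.
Row-reduce the matrix whose columns are u₁, u₂, u₃.
The reduction yields 2 nonzero rows, so the rank is 2.
Since rank 2 < 3, the set is linearly dependent.
Indeed 3u₁ + 3u₂ - u₃ = 0.

linearly dependent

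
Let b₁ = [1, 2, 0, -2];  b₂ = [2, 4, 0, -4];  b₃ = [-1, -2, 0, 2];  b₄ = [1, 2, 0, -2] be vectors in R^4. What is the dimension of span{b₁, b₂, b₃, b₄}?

Apply Gaussian elimination to the matrix whose rows are b₁, b₂, b₃, b₄.
There is 1 pivot column, so rank = 1.

dim = 1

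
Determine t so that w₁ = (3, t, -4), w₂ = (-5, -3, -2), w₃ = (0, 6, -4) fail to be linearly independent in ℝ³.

The set is linearly dependent precisely when det[w₁; w₂; w₃] = 0.
Cofactor expansion gives det = 192 - 20*t.
Solving 192 - 20*t = 0 yields t = 48/5.

t = 48/5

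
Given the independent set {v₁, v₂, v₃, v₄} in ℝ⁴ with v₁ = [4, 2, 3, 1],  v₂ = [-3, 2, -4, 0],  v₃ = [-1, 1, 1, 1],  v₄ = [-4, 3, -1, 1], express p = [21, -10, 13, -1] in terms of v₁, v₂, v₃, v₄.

p = v₁ - v₂ + 2v₃ - 4v₄

Write p = a₁v₁ + … + a₄v₄ and equate components.
Back-substitution yields (a₁, …, a₄) = (1, -1, 2, -4).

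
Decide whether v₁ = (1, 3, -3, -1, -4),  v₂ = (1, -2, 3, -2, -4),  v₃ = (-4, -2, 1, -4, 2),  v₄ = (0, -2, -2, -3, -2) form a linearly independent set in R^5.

Row-reduce the matrix whose columns are v₁, v₂, v₃, v₄.
The reduction yields 4 nonzero rows, so the rank is 4.
Since rank = 4 (the number of vectors), the set is linearly independent.

linearly independent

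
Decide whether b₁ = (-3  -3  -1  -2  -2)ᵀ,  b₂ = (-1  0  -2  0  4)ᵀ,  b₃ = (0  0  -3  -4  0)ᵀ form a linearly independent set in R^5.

Row-reduce the matrix whose columns are b₁, b₂, b₃.
The reduction yields 3 nonzero rows, so the rank is 3.
Since rank = 3 (the number of vectors), the set is linearly independent.

linearly independent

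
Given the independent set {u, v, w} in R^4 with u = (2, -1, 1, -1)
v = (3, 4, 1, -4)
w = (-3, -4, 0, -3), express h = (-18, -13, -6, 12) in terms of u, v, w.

Solve the system with u, v, w as columns and h as the right-hand side.
Row-reducing the augmented matrix gives the unique coefficients (a₁, a₂, a₃) = (-3, -3, 1).

h = -3u - 3v + w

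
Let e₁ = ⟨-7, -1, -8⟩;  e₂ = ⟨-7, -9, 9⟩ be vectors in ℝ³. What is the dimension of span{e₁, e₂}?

Row-reduce the 2×3 matrix with these as rows.
Reduction leaves 2 leading entries, giving rank 2.

2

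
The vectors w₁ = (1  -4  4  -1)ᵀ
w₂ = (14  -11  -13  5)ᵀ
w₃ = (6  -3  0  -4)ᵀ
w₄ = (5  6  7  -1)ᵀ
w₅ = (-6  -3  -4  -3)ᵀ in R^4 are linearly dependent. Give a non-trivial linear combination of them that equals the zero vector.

Set up α₁w₁ + … + α₅w₅ = 0 and solve the homogeneous system.
One solution (up to scaling) is (1, 1, -2, 3, 3).

w₁ + w₂ - 2w₃ + 3w₄ + 3w₅ = 0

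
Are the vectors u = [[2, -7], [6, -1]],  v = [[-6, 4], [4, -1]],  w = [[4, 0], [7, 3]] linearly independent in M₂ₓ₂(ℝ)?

linearly independent

Take coordinates with respect to the standard basis {E₁₁, E₁₂, E₂₁, E₂₂}.
Row-reduce the matrix whose columns are u, v, w.
The reduction yields 3 nonzero rows, so the rank is 3.
Since rank = 3 (the number of vectors), the set is linearly independent.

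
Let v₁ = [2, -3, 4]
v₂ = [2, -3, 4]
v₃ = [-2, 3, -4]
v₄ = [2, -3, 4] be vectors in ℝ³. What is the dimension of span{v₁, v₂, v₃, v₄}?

dim = 1

Apply Gaussian elimination to the matrix whose rows are v₁, v₂, v₃, v₄.
Exactly 1 pivot survives; hence the rank is 1.
(With 4 elements in a 3-dimensional space the rank is at most 3.)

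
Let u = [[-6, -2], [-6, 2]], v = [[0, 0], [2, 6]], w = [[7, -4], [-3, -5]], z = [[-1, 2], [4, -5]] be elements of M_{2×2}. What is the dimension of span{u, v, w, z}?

dim = 4

Represent each element by its coordinate vector in ℝ⁴.
Form the matrix with u, v, w, z as columns and reduce.
There are 4 pivot columns, so rank = 4.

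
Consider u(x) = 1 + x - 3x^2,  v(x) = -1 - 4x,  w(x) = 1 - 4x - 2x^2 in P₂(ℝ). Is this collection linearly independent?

Take coordinates with respect to the standard basis {1, x, x^2}.
Row-reduce the matrix whose columns are u, v, w.
The reduction yields 3 nonzero rows, so the rank is 3.
Since rank = 3 (the number of vectors), the set is linearly independent.

linearly independent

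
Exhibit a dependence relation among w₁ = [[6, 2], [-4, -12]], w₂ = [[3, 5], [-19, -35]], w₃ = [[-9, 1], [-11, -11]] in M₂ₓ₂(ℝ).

2w₁ - w₂ + w₃ = 0

Pass to coordinate vectors relative to the basis {E₁₁, E₁₂, E₂₁, E₂₂}.
Set up α₁w₁ + … + α₃w₃ = 0 and solve the homogeneous system.
One solution (up to scaling) is (2, -1, 1).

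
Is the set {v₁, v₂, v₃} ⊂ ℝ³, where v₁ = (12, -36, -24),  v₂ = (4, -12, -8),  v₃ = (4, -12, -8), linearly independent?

Row-reduce the matrix whose columns are v₁, v₂, v₃.
The reduction yields 1 nonzero row, so the rank is 1.
Since rank 1 < 3, the set is linearly dependent.

linearly dependent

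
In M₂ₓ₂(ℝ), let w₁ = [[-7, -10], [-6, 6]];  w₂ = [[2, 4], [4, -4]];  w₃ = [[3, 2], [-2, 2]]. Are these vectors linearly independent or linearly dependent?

linearly dependent

Write each element as a coordinate vector in ℝ⁴ using {E₁₁, E₁₂, E₂₁, E₂₂}.
Row-reduce the matrix whose columns are w₁, w₂, w₃.
The reduction yields 2 nonzero rows, so the rank is 2.
Since rank 2 < 3, the set is linearly dependent.
Indeed w₁ + 2w₂ + w₃ = 0.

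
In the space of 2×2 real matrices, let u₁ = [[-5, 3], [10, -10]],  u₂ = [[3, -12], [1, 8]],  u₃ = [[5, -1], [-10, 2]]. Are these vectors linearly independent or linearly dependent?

linearly independent

Take coordinates with respect to the standard basis {E₁₁, E₁₂, E₂₁, E₂₂}.
Place the vectors as rows of a 3×4 matrix and reduce to echelon form.
The reduction yields 3 nonzero rows, so the rank is 3.
Since rank = 3 (the number of vectors), the set is linearly independent.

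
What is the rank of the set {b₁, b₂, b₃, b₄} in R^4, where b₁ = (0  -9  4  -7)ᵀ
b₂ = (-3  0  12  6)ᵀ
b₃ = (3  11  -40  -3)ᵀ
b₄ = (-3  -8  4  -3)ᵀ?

rank 3

Form the matrix with b₁, b₂, b₃, b₄ as columns and reduce.
Exactly 3 pivots survive; hence the rank is 3.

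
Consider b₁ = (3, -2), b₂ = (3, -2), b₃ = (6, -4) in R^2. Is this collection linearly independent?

linearly dependent

There are 3 vectors in a 2-dimensional space, so they cannot be linearly independent.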